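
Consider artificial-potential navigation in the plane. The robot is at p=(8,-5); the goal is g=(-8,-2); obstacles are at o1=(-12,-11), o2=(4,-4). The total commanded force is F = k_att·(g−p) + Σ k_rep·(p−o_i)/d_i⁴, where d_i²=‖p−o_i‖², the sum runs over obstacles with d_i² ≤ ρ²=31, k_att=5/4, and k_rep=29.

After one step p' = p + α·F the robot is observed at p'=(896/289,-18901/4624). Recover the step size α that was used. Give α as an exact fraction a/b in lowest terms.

F_att = 5/4·(g−p) = 5/4·(-16,3) = (-20.0000,3.7500)
o1: d²=436 > ρ²=31 → inactive
o2: d²=17 ≤ ρ²=31; F_rep = 29·(4,-1)/17² = (0.4014,-0.1003)
F = F_att + ΣF_rep = (-19.5986,3.6497)
Δp = p'−p = (-4.8997,0.9124); α = Δx/Fx = (-1416/289) / (-5664/289) = 1/4
check: Δy/Fy = (4219/4624) / (4219/1156) = 1/4 ✓

α = 1/4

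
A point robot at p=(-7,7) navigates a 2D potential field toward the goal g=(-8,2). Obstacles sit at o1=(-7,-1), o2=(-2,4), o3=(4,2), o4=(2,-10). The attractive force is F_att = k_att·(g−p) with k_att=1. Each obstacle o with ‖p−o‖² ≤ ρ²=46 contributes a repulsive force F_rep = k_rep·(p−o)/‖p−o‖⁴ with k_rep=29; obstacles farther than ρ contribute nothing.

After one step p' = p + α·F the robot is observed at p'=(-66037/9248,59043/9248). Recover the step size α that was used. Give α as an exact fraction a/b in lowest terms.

α = 1/8

F_att = 1·(g−p) = 1·(-1,-5) = (-1.0000,-5.0000)
o1: d²=64 > ρ²=46 → inactive
o2: d²=34 ≤ ρ²=46; F_rep = 29·(-5,3)/34² = (-0.1254,0.0753)
o3: d²=146 > ρ²=46 → inactive
o4: d²=370 > ρ²=46 → inactive
F = F_att + ΣF_rep = (-1.1254,-4.9247)
Δp = p'−p = (-0.1407,-0.6156); α = Δx/Fx = (-1301/9248) / (-1301/1156) = 1/8
check: Δy/Fy = (-5693/9248) / (-5693/1156) = 1/8 ✓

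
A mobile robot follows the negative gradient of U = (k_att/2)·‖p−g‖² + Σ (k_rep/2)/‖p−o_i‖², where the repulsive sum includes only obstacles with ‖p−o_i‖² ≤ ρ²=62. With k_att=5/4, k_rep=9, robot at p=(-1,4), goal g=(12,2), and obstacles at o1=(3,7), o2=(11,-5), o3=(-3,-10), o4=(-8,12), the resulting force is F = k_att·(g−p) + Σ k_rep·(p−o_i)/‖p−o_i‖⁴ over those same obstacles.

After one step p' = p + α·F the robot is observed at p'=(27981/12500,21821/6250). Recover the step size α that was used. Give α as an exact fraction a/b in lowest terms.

F_att = 5/4·(g−p) = 5/4·(13,-2) = (16.2500,-2.5000)
o1: d²=25 ≤ ρ²=62; F_rep = 9·(-4,-3)/25² = (-0.0576,-0.0432)
o2: d²=225 > ρ²=62 → inactive
o3: d²=200 > ρ²=62 → inactive
o4: d²=113 > ρ²=62 → inactive
F = F_att + ΣF_rep = (16.1924,-2.5432)
Δp = p'−p = (3.2385,-0.5086); α = Δx/Fx = (40481/12500) / (40481/2500) = 1/5
check: Δy/Fy = (-3179/6250) / (-3179/1250) = 1/5 ✓

α = 1/5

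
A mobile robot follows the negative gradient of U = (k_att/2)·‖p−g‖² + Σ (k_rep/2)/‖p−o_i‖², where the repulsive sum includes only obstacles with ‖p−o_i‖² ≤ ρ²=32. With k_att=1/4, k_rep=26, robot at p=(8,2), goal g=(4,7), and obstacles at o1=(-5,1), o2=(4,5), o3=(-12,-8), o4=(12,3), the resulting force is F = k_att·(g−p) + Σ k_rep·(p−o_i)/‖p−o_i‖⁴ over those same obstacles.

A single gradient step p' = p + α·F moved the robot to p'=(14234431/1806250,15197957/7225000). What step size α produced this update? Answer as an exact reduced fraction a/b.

F_att = 1/4·(g−p) = 1/4·(-4,5) = (-1.0000,1.2500)
o1: d²=170 > ρ²=32 → inactive
o2: d²=25 ≤ ρ²=32; F_rep = 26·(4,-3)/25² = (0.1664,-0.1248)
o3: d²=500 > ρ²=32 → inactive
o4: d²=17 ≤ ρ²=32; F_rep = 26·(-4,-1)/17² = (-0.3599,-0.0900)
F = F_att + ΣF_rep = (-1.1935,1.0352)
Δp = p'−p = (-0.1193,0.1035); α = Δx/Fx = (-215569/1806250) / (-215569/180625) = 1/10
check: Δy/Fy = (747957/7225000) / (747957/722500) = 1/10 ✓

α = 1/10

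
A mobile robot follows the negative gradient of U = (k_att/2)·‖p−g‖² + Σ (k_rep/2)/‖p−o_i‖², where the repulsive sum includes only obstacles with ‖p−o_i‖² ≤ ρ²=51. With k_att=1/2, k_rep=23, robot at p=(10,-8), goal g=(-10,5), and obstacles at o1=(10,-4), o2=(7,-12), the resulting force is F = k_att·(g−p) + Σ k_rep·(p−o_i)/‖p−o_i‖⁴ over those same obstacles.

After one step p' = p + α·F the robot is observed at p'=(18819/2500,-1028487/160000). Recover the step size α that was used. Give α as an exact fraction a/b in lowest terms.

F_att = 1/2·(g−p) = 1/2·(-20,13) = (-10.0000,6.5000)
o1: d²=16 ≤ ρ²=51; F_rep = 23·(0,-4)/16² = (0.0000,-0.3594)
o2: d²=25 ≤ ρ²=51; F_rep = 23·(3,4)/25² = (0.1104,0.1472)
F = F_att + ΣF_rep = (-9.8896,6.2878)
Δp = p'−p = (-2.4724,1.5720); α = Δx/Fx = (-6181/2500) / (-6181/625) = 1/4
check: Δy/Fy = (251513/160000) / (251513/40000) = 1/4 ✓

α = 1/4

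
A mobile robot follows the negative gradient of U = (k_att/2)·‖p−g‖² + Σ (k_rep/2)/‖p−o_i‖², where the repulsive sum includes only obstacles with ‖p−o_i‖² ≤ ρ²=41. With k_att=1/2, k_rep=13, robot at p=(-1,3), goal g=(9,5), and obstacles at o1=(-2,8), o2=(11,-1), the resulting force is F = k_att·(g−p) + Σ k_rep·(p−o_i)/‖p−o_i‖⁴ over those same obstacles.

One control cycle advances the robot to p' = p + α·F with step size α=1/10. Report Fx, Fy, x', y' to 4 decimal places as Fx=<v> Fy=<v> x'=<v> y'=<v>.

F_att = 1/2·(g−p) = 1/2·(10,2) = (5.0000,1.0000)
o1: d²=26 ≤ ρ²=41; F_rep = 13·(1,-5)/26² = (0.0192,-0.0962)
o2: d²=160 > ρ²=41 → inactive
F = F_att + ΣF_rep = (5.0192,0.9038)
p' = p + 1/10·F = (-0.4981,3.0904)

Fx=5.0192 Fy=0.9038 x'=-0.4981 y'=3.0904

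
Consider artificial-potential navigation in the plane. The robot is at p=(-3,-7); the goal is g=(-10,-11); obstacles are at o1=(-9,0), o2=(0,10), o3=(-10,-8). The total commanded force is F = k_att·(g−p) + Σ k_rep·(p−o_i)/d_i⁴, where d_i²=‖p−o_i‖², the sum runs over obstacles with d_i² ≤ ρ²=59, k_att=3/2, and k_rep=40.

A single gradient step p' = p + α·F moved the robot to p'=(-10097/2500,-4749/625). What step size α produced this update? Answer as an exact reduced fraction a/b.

α = 1/10

F_att = 3/2·(g−p) = 3/2·(-7,-4) = (-10.5000,-6.0000)
o1: d²=85 > ρ²=59 → inactive
o2: d²=298 > ρ²=59 → inactive
o3: d²=50 ≤ ρ²=59; F_rep = 40·(7,1)/50² = (0.1120,0.0160)
F = F_att + ΣF_rep = (-10.3880,-5.9840)
Δp = p'−p = (-1.0388,-0.5984); α = Δx/Fx = (-2597/2500) / (-2597/250) = 1/10
check: Δy/Fy = (-374/625) / (-748/125) = 1/10 ✓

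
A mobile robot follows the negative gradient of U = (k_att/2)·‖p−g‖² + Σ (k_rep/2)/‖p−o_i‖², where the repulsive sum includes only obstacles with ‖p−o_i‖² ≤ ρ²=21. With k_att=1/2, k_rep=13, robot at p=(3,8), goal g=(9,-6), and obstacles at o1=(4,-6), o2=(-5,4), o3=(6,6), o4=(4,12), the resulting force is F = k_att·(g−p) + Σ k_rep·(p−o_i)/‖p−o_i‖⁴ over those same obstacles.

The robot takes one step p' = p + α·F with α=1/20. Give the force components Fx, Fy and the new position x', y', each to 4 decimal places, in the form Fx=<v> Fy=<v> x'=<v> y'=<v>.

Fx=2.7242 Fy=-7.0261 x'=3.1362 y'=7.6487

F_att = 1/2·(g−p) = 1/2·(6,-14) = (3.0000,-7.0000)
o1: d²=197 > ρ²=21 → inactive
o2: d²=80 > ρ²=21 → inactive
o3: d²=13 ≤ ρ²=21; F_rep = 13·(-3,2)/13² = (-0.2308,0.1538)
o4: d²=17 ≤ ρ²=21; F_rep = 13·(-1,-4)/17² = (-0.0450,-0.1799)
F = F_att + ΣF_rep = (2.7242,-7.0261)
p' = p + 1/20·F = (3.1362,7.6487)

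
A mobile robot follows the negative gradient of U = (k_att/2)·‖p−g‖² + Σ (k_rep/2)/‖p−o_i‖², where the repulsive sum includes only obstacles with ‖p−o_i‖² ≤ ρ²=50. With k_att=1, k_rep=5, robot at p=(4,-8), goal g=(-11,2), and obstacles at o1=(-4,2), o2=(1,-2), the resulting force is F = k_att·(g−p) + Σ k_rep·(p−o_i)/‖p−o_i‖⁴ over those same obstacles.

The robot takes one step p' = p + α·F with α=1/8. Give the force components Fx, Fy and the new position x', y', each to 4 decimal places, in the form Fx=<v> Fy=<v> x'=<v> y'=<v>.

F_att = 1·(g−p) = 1·(-15,10) = (-15.0000,10.0000)
o1: d²=164 > ρ²=50 → inactive
o2: d²=45 ≤ ρ²=50; F_rep = 5·(3,-6)/45² = (0.0074,-0.0148)
F = F_att + ΣF_rep = (-14.9926,9.9852)
p' = p + 1/8·F = (2.1259,-6.7519)

Fx=-14.9926 Fy=9.9852 x'=2.1259 y'=-6.7519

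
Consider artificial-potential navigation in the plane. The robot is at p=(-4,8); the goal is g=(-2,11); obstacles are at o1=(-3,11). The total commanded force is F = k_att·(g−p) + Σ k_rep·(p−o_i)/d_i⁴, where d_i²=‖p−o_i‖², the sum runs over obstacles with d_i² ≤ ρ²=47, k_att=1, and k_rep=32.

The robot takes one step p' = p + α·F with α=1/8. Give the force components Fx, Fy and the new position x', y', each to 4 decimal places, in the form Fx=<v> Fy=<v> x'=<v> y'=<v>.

Fx=1.6800 Fy=2.0400 x'=-3.7900 y'=8.2550

F_att = 1·(g−p) = 1·(2,3) = (2.0000,3.0000)
o1: d²=10 ≤ ρ²=47; F_rep = 32·(-1,-3)/10² = (-0.3200,-0.9600)
F = F_att + ΣF_rep = (1.6800,2.0400)
p' = p + 1/8·F = (-3.7900,8.2550)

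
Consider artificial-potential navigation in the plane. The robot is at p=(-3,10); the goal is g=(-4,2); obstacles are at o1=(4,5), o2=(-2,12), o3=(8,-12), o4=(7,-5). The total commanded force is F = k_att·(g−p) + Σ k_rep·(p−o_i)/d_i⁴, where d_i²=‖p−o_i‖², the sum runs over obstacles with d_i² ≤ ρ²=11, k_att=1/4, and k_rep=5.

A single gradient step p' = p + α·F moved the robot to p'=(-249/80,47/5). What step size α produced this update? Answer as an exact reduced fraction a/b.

F_att = 1/4·(g−p) = 1/4·(-1,-8) = (-0.2500,-2.0000)
o1: d²=74 > ρ²=11 → inactive
o2: d²=5 ≤ ρ²=11; F_rep = 5·(-1,-2)/5² = (-0.2000,-0.4000)
o3: d²=605 > ρ²=11 → inactive
o4: d²=325 > ρ²=11 → inactive
F = F_att + ΣF_rep = (-0.4500,-2.4000)
Δp = p'−p = (-0.1125,-0.6000); α = Δx/Fx = (-9/80) / (-9/20) = 1/4
check: Δy/Fy = (-3/5) / (-12/5) = 1/4 ✓

α = 1/4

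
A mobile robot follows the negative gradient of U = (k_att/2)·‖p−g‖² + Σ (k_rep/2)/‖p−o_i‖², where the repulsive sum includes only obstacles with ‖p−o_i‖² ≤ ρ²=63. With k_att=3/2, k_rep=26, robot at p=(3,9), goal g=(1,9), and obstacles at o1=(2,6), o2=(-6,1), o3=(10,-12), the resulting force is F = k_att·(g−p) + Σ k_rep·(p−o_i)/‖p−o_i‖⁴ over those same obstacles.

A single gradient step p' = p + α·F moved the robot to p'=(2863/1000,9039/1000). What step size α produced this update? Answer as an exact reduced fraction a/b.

α = 1/20

F_att = 3/2·(g−p) = 3/2·(-2,0) = (-3.0000,0.0000)
o1: d²=10 ≤ ρ²=63; F_rep = 26·(1,3)/10² = (0.2600,0.7800)
o2: d²=145 > ρ²=63 → inactive
o3: d²=490 > ρ²=63 → inactive
F = F_att + ΣF_rep = (-2.7400,0.7800)
Δp = p'−p = (-0.1370,0.0390); α = Δx/Fx = (-137/1000) / (-137/50) = 1/20
check: Δy/Fy = (39/1000) / (39/50) = 1/20 ✓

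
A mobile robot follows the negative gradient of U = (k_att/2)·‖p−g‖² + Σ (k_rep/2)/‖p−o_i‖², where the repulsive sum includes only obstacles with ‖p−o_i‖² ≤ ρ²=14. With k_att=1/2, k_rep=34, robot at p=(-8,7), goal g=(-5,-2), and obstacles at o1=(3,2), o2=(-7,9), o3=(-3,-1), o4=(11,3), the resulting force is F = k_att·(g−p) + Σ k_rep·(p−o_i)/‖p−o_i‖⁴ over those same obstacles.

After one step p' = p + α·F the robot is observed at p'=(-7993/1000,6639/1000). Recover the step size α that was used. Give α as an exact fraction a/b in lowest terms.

F_att = 1/2·(g−p) = 1/2·(3,-9) = (1.5000,-4.5000)
o1: d²=146 > ρ²=14 → inactive
o2: d²=5 ≤ ρ²=14; F_rep = 34·(-1,-2)/5² = (-1.3600,-2.7200)
o3: d²=89 > ρ²=14 → inactive
o4: d²=377 > ρ²=14 → inactive
F = F_att + ΣF_rep = (0.1400,-7.2200)
Δp = p'−p = (0.0070,-0.3610); α = Δx/Fx = (7/1000) / (7/50) = 1/20
check: Δy/Fy = (-361/1000) / (-361/50) = 1/20 ✓

α = 1/20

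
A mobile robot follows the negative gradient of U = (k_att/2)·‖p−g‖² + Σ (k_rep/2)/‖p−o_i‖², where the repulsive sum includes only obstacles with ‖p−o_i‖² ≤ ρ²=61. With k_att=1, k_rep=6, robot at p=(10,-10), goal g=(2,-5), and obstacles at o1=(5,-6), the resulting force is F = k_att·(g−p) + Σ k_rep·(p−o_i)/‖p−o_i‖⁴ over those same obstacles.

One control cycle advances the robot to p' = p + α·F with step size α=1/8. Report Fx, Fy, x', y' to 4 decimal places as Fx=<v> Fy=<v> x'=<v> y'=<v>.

Fx=-7.9822 Fy=4.9857 x'=9.0022 y'=-9.3768

F_att = 1·(g−p) = 1·(-8,5) = (-8.0000,5.0000)
o1: d²=41 ≤ ρ²=61; F_rep = 6·(5,-4)/41² = (0.0178,-0.0143)
F = F_att + ΣF_rep = (-7.9822,4.9857)
p' = p + 1/8·F = (9.0022,-9.3768)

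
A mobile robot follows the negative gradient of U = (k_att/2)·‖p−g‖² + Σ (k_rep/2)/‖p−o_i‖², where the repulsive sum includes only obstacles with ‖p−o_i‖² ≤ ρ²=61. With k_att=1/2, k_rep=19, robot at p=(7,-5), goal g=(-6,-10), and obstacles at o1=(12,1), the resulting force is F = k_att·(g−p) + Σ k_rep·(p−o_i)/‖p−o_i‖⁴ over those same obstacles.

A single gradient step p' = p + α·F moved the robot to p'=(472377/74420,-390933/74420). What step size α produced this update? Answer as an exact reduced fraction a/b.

F_att = 1/2·(g−p) = 1/2·(-13,-5) = (-6.5000,-2.5000)
o1: d²=61 ≤ ρ²=61; F_rep = 19·(-5,-6)/61² = (-0.0255,-0.0306)
F = F_att + ΣF_rep = (-6.5255,-2.5306)
Δp = p'−p = (-0.6526,-0.2531); α = Δx/Fx = (-48563/74420) / (-48563/7442) = 1/10
check: Δy/Fy = (-18833/74420) / (-18833/7442) = 1/10 ✓

α = 1/10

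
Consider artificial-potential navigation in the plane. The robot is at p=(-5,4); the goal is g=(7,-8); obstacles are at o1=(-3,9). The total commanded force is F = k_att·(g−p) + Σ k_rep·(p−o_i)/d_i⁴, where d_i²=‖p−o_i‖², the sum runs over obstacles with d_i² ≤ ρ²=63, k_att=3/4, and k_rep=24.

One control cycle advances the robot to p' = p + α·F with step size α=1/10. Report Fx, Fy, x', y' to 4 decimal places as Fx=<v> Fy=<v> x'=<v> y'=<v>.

F_att = 3/4·(g−p) = 3/4·(12,-12) = (9.0000,-9.0000)
o1: d²=29 ≤ ρ²=63; F_rep = 24·(-2,-5)/29² = (-0.0571,-0.1427)
F = F_att + ΣF_rep = (8.9429,-9.1427)
p' = p + 1/10·F = (-4.1057,3.0857)

Fx=8.9429 Fy=-9.1427 x'=-4.1057 y'=3.0857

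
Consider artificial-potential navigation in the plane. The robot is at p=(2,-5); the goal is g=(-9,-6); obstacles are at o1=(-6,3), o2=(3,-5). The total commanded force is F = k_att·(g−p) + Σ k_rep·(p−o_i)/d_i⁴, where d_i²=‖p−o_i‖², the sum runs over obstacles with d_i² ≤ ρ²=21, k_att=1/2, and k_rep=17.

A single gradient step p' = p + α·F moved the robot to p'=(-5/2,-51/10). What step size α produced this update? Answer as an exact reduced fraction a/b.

α = 1/5

F_att = 1/2·(g−p) = 1/2·(-11,-1) = (-5.5000,-0.5000)
o1: d²=128 > ρ²=21 → inactive
o2: d²=1 ≤ ρ²=21; F_rep = 17·(-1,0)/1² = (-17.0000,0.0000)
F = F_att + ΣF_rep = (-22.5000,-0.5000)
Δp = p'−p = (-4.5000,-0.1000); α = Δx/Fx = (-9/2) / (-45/2) = 1/5
check: Δy/Fy = (-1/10) / (-1/2) = 1/5 ✓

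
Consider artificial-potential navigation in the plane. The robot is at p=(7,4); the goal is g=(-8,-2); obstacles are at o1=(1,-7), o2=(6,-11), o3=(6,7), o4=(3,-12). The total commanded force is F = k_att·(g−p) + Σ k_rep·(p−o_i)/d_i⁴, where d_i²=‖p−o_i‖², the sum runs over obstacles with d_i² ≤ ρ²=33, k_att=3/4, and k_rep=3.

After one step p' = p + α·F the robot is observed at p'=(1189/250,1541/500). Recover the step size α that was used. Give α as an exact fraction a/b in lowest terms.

F_att = 3/4·(g−p) = 3/4·(-15,-6) = (-11.2500,-4.5000)
o1: d²=157 > ρ²=33 → inactive
o2: d²=226 > ρ²=33 → inactive
o3: d²=10 ≤ ρ²=33; F_rep = 3·(1,-3)/10² = (0.0300,-0.0900)
o4: d²=272 > ρ²=33 → inactive
F = F_att + ΣF_rep = (-11.2200,-4.5900)
Δp = p'−p = (-2.2440,-0.9180); α = Δx/Fx = (-561/250) / (-561/50) = 1/5
check: Δy/Fy = (-459/500) / (-459/100) = 1/5 ✓

α = 1/5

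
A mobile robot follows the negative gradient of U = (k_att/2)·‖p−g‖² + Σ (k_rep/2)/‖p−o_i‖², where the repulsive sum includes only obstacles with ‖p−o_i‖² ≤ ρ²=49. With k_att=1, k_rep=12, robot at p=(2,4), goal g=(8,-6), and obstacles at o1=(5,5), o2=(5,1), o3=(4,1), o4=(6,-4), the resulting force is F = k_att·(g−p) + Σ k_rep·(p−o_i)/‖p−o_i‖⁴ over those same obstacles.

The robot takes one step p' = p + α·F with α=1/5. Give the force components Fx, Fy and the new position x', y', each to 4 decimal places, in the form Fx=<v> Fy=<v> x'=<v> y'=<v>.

F_att = 1·(g−p) = 1·(6,-10) = (6.0000,-10.0000)
o1: d²=10 ≤ ρ²=49; F_rep = 12·(-3,-1)/10² = (-0.3600,-0.1200)
o2: d²=18 ≤ ρ²=49; F_rep = 12·(-3,3)/18² = (-0.1111,0.1111)
o3: d²=13 ≤ ρ²=49; F_rep = 12·(-2,3)/13² = (-0.1420,0.2130)
o4: d²=80 > ρ²=49 → inactive
F = F_att + ΣF_rep = (5.3869,-9.7959)
p' = p + 1/5·F = (3.0774,2.0408)

Fx=5.3869 Fy=-9.7959 x'=3.0774 y'=2.0408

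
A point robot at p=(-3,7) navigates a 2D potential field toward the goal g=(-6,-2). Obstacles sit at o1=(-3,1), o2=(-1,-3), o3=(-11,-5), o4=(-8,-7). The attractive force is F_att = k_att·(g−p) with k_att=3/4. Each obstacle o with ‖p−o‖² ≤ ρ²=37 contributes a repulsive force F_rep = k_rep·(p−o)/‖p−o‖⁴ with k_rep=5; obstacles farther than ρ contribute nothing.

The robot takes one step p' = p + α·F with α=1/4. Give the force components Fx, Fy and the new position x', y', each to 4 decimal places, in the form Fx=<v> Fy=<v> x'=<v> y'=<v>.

F_att = 3/4·(g−p) = 3/4·(-3,-9) = (-2.2500,-6.7500)
o1: d²=36 ≤ ρ²=37; F_rep = 5·(0,6)/36² = (0.0000,0.0231)
o2: d²=104 > ρ²=37 → inactive
o3: d²=208 > ρ²=37 → inactive
o4: d²=221 > ρ²=37 → inactive
F = F_att + ΣF_rep = (-2.2500,-6.7269)
p' = p + 1/4·F = (-3.5625,5.3183)

Fx=-2.2500 Fy=-6.7269 x'=-3.5625 y'=5.3183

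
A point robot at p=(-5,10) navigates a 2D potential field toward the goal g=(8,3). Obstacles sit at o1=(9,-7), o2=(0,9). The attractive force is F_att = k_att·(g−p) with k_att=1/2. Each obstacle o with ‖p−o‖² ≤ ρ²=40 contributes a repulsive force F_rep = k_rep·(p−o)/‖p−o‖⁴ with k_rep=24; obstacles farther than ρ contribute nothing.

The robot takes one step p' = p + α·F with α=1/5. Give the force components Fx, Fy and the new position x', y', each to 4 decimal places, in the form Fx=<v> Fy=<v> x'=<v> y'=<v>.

Fx=6.3225 Fy=-3.4645 x'=-3.7355 y'=9.3071

F_att = 1/2·(g−p) = 1/2·(13,-7) = (6.5000,-3.5000)
o1: d²=485 > ρ²=40 → inactive
o2: d²=26 ≤ ρ²=40; F_rep = 24·(-5,1)/26² = (-0.1775,0.0355)
F = F_att + ΣF_rep = (6.3225,-3.4645)
p' = p + 1/5·F = (-3.7355,9.3071)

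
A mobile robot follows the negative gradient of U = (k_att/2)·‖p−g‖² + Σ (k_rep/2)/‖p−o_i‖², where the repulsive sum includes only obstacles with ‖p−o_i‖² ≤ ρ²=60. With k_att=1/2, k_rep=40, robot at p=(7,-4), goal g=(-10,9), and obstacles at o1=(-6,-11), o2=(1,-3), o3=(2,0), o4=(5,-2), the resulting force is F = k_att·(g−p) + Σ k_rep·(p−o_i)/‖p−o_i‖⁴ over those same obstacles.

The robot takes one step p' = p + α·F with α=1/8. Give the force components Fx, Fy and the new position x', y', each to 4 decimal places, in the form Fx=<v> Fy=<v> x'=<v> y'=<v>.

F_att = 1/2·(g−p) = 1/2·(-17,13) = (-8.5000,6.5000)
o1: d²=218 > ρ²=60 → inactive
o2: d²=37 ≤ ρ²=60; F_rep = 40·(6,-1)/37² = (0.1753,-0.0292)
o3: d²=41 ≤ ρ²=60; F_rep = 40·(5,-4)/41² = (0.1190,-0.0952)
o4: d²=8 ≤ ρ²=60; F_rep = 40·(2,-2)/8² = (1.2500,-1.2500)
F = F_att + ΣF_rep = (-6.9557,5.1256)
p' = p + 1/8·F = (6.1305,-3.3593)

Fx=-6.9557 Fy=5.1256 x'=6.1305 y'=-3.3593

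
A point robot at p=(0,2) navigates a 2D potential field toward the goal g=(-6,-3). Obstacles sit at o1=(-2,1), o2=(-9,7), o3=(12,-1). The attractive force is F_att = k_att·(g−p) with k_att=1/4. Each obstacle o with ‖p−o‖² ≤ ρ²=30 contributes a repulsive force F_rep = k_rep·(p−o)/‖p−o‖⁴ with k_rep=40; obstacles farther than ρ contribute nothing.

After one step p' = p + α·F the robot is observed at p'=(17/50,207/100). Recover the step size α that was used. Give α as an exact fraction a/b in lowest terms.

F_att = 1/4·(g−p) = 1/4·(-6,-5) = (-1.5000,-1.2500)
o1: d²=5 ≤ ρ²=30; F_rep = 40·(2,1)/5² = (3.2000,1.6000)
o2: d²=106 > ρ²=30 → inactive
o3: d²=153 > ρ²=30 → inactive
F = F_att + ΣF_rep = (1.7000,0.3500)
Δp = p'−p = (0.3400,0.0700); α = Δx/Fx = (17/50) / (17/10) = 1/5
check: Δy/Fy = (7/100) / (7/20) = 1/5 ✓

α = 1/5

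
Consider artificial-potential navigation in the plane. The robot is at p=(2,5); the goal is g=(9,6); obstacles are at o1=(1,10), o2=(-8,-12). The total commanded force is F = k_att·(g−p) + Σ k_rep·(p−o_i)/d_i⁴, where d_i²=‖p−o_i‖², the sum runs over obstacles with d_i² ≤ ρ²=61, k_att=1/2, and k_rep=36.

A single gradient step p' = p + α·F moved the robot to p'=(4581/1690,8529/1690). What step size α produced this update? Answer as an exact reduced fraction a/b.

F_att = 1/2·(g−p) = 1/2·(7,1) = (3.5000,0.5000)
o1: d²=26 ≤ ρ²=61; F_rep = 36·(1,-5)/26² = (0.0533,-0.2663)
o2: d²=389 > ρ²=61 → inactive
F = F_att + ΣF_rep = (3.5533,0.2337)
Δp = p'−p = (0.7107,0.0467); α = Δx/Fx = (1201/1690) / (1201/338) = 1/5
check: Δy/Fy = (79/1690) / (79/338) = 1/5 ✓

α = 1/5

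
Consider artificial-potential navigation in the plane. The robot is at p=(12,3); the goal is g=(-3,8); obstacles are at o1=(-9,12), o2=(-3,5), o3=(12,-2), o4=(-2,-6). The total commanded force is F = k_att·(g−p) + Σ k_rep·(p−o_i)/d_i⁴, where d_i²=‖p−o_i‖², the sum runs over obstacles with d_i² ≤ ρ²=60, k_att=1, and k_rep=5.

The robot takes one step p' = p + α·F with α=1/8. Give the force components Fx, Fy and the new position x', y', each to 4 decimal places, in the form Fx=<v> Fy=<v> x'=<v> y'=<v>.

Fx=-15.0000 Fy=5.0400 x'=10.1250 y'=3.6300

F_att = 1·(g−p) = 1·(-15,5) = (-15.0000,5.0000)
o1: d²=522 > ρ²=60 → inactive
o2: d²=229 > ρ²=60 → inactive
o3: d²=25 ≤ ρ²=60; F_rep = 5·(0,5)/25² = (0.0000,0.0400)
o4: d²=277 > ρ²=60 → inactive
F = F_att + ΣF_rep = (-15.0000,5.0400)
p' = p + 1/8·F = (10.1250,3.6300)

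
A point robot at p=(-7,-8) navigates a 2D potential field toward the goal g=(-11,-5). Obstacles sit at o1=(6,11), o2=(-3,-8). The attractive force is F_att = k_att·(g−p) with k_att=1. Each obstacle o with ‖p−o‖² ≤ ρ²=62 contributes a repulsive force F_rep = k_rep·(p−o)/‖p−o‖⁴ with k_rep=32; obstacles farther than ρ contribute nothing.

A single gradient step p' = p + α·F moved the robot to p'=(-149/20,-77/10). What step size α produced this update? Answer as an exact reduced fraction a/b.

α = 1/10

F_att = 1·(g−p) = 1·(-4,3) = (-4.0000,3.0000)
o1: d²=530 > ρ²=62 → inactive
o2: d²=16 ≤ ρ²=62; F_rep = 32·(-4,0)/16² = (-0.5000,0.0000)
F = F_att + ΣF_rep = (-4.5000,3.0000)
Δp = p'−p = (-0.4500,0.3000); α = Δx/Fx = (-9/20) / (-9/2) = 1/10
check: Δy/Fy = (3/10) / (3) = 1/10 ✓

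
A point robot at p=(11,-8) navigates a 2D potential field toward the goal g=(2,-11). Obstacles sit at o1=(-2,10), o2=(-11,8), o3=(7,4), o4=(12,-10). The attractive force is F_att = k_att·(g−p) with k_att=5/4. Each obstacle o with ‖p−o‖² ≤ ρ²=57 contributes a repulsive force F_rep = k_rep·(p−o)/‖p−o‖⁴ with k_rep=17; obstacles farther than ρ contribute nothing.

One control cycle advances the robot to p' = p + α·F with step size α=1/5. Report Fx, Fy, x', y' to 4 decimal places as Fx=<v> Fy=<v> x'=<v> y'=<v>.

F_att = 5/4·(g−p) = 5/4·(-9,-3) = (-11.2500,-3.7500)
o1: d²=493 > ρ²=57 → inactive
o2: d²=740 > ρ²=57 → inactive
o3: d²=160 > ρ²=57 → inactive
o4: d²=5 ≤ ρ²=57; F_rep = 17·(-1,2)/5² = (-0.6800,1.3600)
F = F_att + ΣF_rep = (-11.9300,-2.3900)
p' = p + 1/5·F = (8.6140,-8.4780)

Fx=-11.9300 Fy=-2.3900 x'=8.6140 y'=-8.4780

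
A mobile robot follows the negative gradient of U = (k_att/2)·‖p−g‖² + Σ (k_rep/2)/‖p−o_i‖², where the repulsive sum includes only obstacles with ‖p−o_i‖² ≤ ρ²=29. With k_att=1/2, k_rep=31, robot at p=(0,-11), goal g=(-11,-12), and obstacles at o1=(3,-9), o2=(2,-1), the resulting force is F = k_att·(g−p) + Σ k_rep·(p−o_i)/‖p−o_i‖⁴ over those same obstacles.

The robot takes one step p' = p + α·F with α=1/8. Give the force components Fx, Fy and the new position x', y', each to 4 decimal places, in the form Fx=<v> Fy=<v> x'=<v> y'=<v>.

F_att = 1/2·(g−p) = 1/2·(-11,-1) = (-5.5000,-0.5000)
o1: d²=13 ≤ ρ²=29; F_rep = 31·(-3,-2)/13² = (-0.5503,-0.3669)
o2: d²=104 > ρ²=29 → inactive
F = F_att + ΣF_rep = (-6.0503,-0.8669)
p' = p + 1/8·F = (-0.7563,-11.1084)

Fx=-6.0503 Fy=-0.8669 x'=-0.7563 y'=-11.1084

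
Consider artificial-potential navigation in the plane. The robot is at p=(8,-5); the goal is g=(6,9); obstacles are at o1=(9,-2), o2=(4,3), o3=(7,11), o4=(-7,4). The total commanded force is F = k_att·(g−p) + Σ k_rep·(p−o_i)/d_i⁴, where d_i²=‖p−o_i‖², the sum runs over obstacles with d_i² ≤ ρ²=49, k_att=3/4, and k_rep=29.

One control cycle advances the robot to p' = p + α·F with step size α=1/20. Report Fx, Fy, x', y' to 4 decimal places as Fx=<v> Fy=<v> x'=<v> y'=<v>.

Fx=-1.7900 Fy=9.6300 x'=7.9105 y'=-4.5185

F_att = 3/4·(g−p) = 3/4·(-2,14) = (-1.5000,10.5000)
o1: d²=10 ≤ ρ²=49; F_rep = 29·(-1,-3)/10² = (-0.2900,-0.8700)
o2: d²=80 > ρ²=49 → inactive
o3: d²=257 > ρ²=49 → inactive
o4: d²=306 > ρ²=49 → inactive
F = F_att + ΣF_rep = (-1.7900,9.6300)
p' = p + 1/20·F = (7.9105,-4.5185)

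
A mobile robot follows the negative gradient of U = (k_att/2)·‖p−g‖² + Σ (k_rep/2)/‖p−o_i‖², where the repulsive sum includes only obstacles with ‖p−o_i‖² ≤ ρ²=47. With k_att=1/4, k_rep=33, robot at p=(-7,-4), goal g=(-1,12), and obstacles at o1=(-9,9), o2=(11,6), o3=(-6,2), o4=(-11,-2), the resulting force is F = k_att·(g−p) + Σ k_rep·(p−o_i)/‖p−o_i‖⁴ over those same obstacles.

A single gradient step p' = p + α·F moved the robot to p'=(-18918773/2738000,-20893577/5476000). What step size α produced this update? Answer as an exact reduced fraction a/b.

F_att = 1/4·(g−p) = 1/4·(6,16) = (1.5000,4.0000)
o1: d²=173 > ρ²=47 → inactive
o2: d²=424 > ρ²=47 → inactive
o3: d²=37 ≤ ρ²=47; F_rep = 33·(-1,-6)/37² = (-0.0241,-0.1446)
o4: d²=20 ≤ ρ²=47; F_rep = 33·(4,-2)/20² = (0.3300,-0.1650)
F = F_att + ΣF_rep = (1.8059,3.6904)
Δp = p'−p = (0.0903,0.1845); α = Δx/Fx = (247227/2738000) / (247227/136900) = 1/20
check: Δy/Fy = (1010423/5476000) / (1010423/273800) = 1/20 ✓

α = 1/20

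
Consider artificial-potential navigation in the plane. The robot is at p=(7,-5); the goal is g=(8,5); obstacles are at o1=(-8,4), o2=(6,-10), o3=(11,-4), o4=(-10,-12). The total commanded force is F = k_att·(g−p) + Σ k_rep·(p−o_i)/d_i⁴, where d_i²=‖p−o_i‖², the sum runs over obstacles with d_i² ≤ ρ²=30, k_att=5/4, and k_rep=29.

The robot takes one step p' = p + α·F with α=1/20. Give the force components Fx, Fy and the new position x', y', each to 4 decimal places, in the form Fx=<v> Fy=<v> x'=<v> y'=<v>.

F_att = 5/4·(g−p) = 5/4·(1,10) = (1.2500,12.5000)
o1: d²=306 > ρ²=30 → inactive
o2: d²=26 ≤ ρ²=30; F_rep = 29·(1,5)/26² = (0.0429,0.2145)
o3: d²=17 ≤ ρ²=30; F_rep = 29·(-4,-1)/17² = (-0.4014,-0.1003)
o4: d²=338 > ρ²=30 → inactive
F = F_att + ΣF_rep = (0.8915,12.6142)
p' = p + 1/20·F = (7.0446,-4.3693)

Fx=0.8915 Fy=12.6142 x'=7.0446 y'=-4.3693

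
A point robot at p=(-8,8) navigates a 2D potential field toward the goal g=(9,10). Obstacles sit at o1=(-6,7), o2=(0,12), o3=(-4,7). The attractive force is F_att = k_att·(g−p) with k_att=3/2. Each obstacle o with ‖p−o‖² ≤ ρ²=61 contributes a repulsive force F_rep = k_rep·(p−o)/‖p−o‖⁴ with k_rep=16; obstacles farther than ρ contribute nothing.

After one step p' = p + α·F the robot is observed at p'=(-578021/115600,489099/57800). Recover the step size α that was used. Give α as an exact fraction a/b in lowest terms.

F_att = 3/2·(g−p) = 3/2·(17,2) = (25.5000,3.0000)
o1: d²=5 ≤ ρ²=61; F_rep = 16·(-2,1)/5² = (-1.2800,0.6400)
o2: d²=80 > ρ²=61 → inactive
o3: d²=17 ≤ ρ²=61; F_rep = 16·(-4,1)/17² = (-0.2215,0.0554)
F = F_att + ΣF_rep = (23.9985,3.6954)
Δp = p'−p = (2.9998,0.4619); α = Δx/Fx = (346779/115600) / (346779/14450) = 1/8
check: Δy/Fy = (26699/57800) / (26699/7225) = 1/8 ✓

α = 1/8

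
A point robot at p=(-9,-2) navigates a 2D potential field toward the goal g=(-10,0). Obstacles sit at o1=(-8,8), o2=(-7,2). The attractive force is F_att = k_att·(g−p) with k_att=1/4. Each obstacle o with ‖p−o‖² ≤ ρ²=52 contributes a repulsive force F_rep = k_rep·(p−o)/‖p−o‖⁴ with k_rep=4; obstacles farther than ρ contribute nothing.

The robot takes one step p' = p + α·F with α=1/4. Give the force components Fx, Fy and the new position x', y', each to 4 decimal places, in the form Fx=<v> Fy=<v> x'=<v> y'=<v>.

F_att = 1/4·(g−p) = 1/4·(-1,2) = (-0.2500,0.5000)
o1: d²=101 > ρ²=52 → inactive
o2: d²=20 ≤ ρ²=52; F_rep = 4·(-2,-4)/20² = (-0.0200,-0.0400)
F = F_att + ΣF_rep = (-0.2700,0.4600)
p' = p + 1/4·F = (-9.0675,-1.8850)

Fx=-0.2700 Fy=0.4600 x'=-9.0675 y'=-1.8850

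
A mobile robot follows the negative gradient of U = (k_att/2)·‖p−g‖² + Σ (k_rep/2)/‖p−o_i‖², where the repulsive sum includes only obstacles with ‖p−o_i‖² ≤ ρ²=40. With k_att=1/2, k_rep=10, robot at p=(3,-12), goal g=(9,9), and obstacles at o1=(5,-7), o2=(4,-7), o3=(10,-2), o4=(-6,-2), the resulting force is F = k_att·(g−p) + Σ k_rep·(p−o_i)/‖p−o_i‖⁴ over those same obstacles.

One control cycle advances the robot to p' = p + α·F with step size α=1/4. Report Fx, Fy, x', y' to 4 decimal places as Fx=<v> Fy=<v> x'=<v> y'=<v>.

F_att = 1/2·(g−p) = 1/2·(6,21) = (3.0000,10.5000)
o1: d²=29 ≤ ρ²=40; F_rep = 10·(-2,-5)/29² = (-0.0238,-0.0595)
o2: d²=26 ≤ ρ²=40; F_rep = 10·(-1,-5)/26² = (-0.0148,-0.0740)
o3: d²=149 > ρ²=40 → inactive
o4: d²=181 > ρ²=40 → inactive
F = F_att + ΣF_rep = (2.9614,10.3666)
p' = p + 1/4·F = (3.7404,-9.4084)

Fx=2.9614 Fy=10.3666 x'=3.7404 y'=-9.4084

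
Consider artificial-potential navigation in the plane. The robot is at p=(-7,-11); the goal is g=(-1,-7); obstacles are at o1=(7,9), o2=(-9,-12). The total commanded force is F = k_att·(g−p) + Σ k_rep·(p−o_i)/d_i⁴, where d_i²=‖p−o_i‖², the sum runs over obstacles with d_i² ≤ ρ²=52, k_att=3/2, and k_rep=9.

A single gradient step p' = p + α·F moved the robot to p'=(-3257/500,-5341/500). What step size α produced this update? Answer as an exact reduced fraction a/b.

α = 1/20

F_att = 3/2·(g−p) = 3/2·(6,4) = (9.0000,6.0000)
o1: d²=596 > ρ²=52 → inactive
o2: d²=5 ≤ ρ²=52; F_rep = 9·(2,1)/5² = (0.7200,0.3600)
F = F_att + ΣF_rep = (9.7200,6.3600)
Δp = p'−p = (0.4860,0.3180); α = Δx/Fx = (243/500) / (243/25) = 1/20
check: Δy/Fy = (159/500) / (159/25) = 1/20 ✓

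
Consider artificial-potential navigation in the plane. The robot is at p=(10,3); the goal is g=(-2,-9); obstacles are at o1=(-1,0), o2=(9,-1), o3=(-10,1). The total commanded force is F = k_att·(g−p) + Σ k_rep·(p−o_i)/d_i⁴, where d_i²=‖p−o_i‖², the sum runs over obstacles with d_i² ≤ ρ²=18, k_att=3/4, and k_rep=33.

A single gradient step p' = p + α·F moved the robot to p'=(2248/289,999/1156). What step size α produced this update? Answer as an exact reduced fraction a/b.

α = 1/4

F_att = 3/4·(g−p) = 3/4·(-12,-12) = (-9.0000,-9.0000)
o1: d²=130 > ρ²=18 → inactive
o2: d²=17 ≤ ρ²=18; F_rep = 33·(1,4)/17² = (0.1142,0.4567)
o3: d²=404 > ρ²=18 → inactive
F = F_att + ΣF_rep = (-8.8858,-8.5433)
Δp = p'−p = (-2.2215,-2.1358); α = Δx/Fx = (-642/289) / (-2568/289) = 1/4
check: Δy/Fy = (-2469/1156) / (-2469/289) = 1/4 ✓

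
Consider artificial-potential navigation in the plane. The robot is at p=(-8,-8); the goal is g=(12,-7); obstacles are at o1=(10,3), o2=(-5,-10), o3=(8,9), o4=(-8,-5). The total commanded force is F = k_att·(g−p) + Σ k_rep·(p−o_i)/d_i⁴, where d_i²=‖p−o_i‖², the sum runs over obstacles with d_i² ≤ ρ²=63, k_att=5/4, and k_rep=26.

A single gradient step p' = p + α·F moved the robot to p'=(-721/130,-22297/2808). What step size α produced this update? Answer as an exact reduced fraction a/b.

α = 1/10

F_att = 5/4·(g−p) = 5/4·(20,1) = (25.0000,1.2500)
o1: d²=445 > ρ²=63 → inactive
o2: d²=13 ≤ ρ²=63; F_rep = 26·(-3,2)/13² = (-0.4615,0.3077)
o3: d²=545 > ρ²=63 → inactive
o4: d²=9 ≤ ρ²=63; F_rep = 26·(0,-3)/9² = (0.0000,-0.9630)
F = F_att + ΣF_rep = (24.5385,0.5947)
Δp = p'−p = (2.4538,0.0595); α = Δx/Fx = (319/130) / (319/13) = 1/10
check: Δy/Fy = (167/2808) / (835/1404) = 1/10 ✓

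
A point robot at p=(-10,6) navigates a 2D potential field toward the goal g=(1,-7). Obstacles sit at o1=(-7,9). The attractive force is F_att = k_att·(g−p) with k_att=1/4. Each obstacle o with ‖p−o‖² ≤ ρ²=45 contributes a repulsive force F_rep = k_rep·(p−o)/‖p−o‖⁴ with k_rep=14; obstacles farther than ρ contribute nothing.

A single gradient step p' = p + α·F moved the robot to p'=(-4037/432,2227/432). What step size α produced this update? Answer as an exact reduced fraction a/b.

F_att = 1/4·(g−p) = 1/4·(11,-13) = (2.7500,-3.2500)
o1: d²=18 ≤ ρ²=45; F_rep = 14·(-3,-3)/18² = (-0.1296,-0.1296)
F = F_att + ΣF_rep = (2.6204,-3.3796)
Δp = p'−p = (0.6551,-0.8449); α = Δx/Fx = (283/432) / (283/108) = 1/4
check: Δy/Fy = (-365/432) / (-365/108) = 1/4 ✓

α = 1/4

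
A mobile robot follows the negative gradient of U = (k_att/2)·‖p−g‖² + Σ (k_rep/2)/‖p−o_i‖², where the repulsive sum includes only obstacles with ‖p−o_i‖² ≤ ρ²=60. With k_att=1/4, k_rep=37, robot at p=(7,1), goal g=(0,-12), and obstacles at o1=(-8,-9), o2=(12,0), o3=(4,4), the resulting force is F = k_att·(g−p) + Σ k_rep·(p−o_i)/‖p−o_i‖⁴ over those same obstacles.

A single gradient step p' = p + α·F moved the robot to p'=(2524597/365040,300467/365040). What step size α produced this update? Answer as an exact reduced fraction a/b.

F_att = 1/4·(g−p) = 1/4·(-7,-13) = (-1.7500,-3.2500)
o1: d²=325 > ρ²=60 → inactive
o2: d²=26 ≤ ρ²=60; F_rep = 37·(-5,1)/26² = (-0.2737,0.0547)
o3: d²=18 ≤ ρ²=60; F_rep = 37·(3,-3)/18² = (0.3426,-0.3426)
F = F_att + ΣF_rep = (-1.6811,-3.5379)
Δp = p'−p = (-0.0841,-0.1769); α = Δx/Fx = (-30683/365040) / (-30683/18252) = 1/20
check: Δy/Fy = (-64573/365040) / (-64573/18252) = 1/20 ✓

α = 1/20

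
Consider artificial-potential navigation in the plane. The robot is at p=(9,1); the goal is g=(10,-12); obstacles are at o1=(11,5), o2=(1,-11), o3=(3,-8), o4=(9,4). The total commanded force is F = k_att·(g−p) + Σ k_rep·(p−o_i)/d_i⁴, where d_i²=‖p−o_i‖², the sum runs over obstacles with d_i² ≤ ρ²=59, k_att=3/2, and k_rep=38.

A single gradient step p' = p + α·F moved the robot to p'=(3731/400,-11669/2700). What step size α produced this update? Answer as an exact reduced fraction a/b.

F_att = 3/2·(g−p) = 3/2·(1,-13) = (1.5000,-19.5000)
o1: d²=20 ≤ ρ²=59; F_rep = 38·(-2,-4)/20² = (-0.1900,-0.3800)
o2: d²=208 > ρ²=59 → inactive
o3: d²=117 > ρ²=59 → inactive
o4: d²=9 ≤ ρ²=59; F_rep = 38·(0,-3)/9² = (0.0000,-1.4074)
F = F_att + ΣF_rep = (1.3100,-21.2874)
Δp = p'−p = (0.3275,-5.3219); α = Δx/Fx = (131/400) / (131/100) = 1/4
check: Δy/Fy = (-14369/2700) / (-14369/675) = 1/4 ✓

α = 1/4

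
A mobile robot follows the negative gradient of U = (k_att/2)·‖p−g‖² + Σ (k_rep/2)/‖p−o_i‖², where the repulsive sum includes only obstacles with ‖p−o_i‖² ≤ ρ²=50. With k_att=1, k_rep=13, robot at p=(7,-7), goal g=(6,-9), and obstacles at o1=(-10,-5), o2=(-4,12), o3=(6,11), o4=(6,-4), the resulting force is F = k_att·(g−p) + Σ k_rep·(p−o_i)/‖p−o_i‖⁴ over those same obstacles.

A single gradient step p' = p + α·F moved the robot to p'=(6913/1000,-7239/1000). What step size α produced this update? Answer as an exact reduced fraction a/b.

F_att = 1·(g−p) = 1·(-1,-2) = (-1.0000,-2.0000)
o1: d²=293 > ρ²=50 → inactive
o2: d²=482 > ρ²=50 → inactive
o3: d²=325 > ρ²=50 → inactive
o4: d²=10 ≤ ρ²=50; F_rep = 13·(1,-3)/10² = (0.1300,-0.3900)
F = F_att + ΣF_rep = (-0.8700,-2.3900)
Δp = p'−p = (-0.0870,-0.2390); α = Δx/Fx = (-87/1000) / (-87/100) = 1/10
check: Δy/Fy = (-239/1000) / (-239/100) = 1/10 ✓

α = 1/10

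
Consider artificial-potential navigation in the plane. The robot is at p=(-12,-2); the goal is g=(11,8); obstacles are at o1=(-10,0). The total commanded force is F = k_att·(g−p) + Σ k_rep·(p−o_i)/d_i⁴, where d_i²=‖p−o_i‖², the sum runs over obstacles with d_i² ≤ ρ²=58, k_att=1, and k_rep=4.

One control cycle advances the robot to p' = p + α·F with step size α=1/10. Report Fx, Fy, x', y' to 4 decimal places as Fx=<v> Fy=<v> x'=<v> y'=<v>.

Fx=22.8750 Fy=9.8750 x'=-9.7125 y'=-1.0125

F_att = 1·(g−p) = 1·(23,10) = (23.0000,10.0000)
o1: d²=8 ≤ ρ²=58; F_rep = 4·(-2,-2)/8² = (-0.1250,-0.1250)
F = F_att + ΣF_rep = (22.8750,9.8750)
p' = p + 1/10·F = (-9.7125,-1.0125)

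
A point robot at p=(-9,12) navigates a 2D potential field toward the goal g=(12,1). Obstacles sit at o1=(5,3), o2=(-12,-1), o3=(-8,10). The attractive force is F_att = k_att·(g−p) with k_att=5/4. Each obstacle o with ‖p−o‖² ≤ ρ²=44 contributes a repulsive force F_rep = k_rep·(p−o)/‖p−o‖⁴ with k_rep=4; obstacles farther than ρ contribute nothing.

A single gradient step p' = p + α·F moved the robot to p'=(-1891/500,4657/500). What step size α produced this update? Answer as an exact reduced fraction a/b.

α = 1/5

F_att = 5/4·(g−p) = 5/4·(21,-11) = (26.2500,-13.7500)
o1: d²=277 > ρ²=44 → inactive
o2: d²=178 > ρ²=44 → inactive
o3: d²=5 ≤ ρ²=44; F_rep = 4·(-1,2)/5² = (-0.1600,0.3200)
F = F_att + ΣF_rep = (26.0900,-13.4300)
Δp = p'−p = (5.2180,-2.6860); α = Δx/Fx = (2609/500) / (2609/100) = 1/5
check: Δy/Fy = (-1343/500) / (-1343/100) = 1/5 ✓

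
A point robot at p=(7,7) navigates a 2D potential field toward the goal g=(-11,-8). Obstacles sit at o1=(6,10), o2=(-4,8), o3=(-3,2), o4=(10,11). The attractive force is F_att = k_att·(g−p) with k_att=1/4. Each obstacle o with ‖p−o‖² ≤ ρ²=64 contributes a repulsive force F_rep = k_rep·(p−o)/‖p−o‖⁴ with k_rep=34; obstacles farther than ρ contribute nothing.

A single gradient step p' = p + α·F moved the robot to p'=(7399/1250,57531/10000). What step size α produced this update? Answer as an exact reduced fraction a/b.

α = 1/4

F_att = 1/4·(g−p) = 1/4·(-18,-15) = (-4.5000,-3.7500)
o1: d²=10 ≤ ρ²=64; F_rep = 34·(1,-3)/10² = (0.3400,-1.0200)
o2: d²=122 > ρ²=64 → inactive
o3: d²=125 > ρ²=64 → inactive
o4: d²=25 ≤ ρ²=64; F_rep = 34·(-3,-4)/25² = (-0.1632,-0.2176)
F = F_att + ΣF_rep = (-4.3232,-4.9876)
Δp = p'−p = (-1.0808,-1.2469); α = Δx/Fx = (-1351/1250) / (-2702/625) = 1/4
check: Δy/Fy = (-12469/10000) / (-12469/2500) = 1/4 ✓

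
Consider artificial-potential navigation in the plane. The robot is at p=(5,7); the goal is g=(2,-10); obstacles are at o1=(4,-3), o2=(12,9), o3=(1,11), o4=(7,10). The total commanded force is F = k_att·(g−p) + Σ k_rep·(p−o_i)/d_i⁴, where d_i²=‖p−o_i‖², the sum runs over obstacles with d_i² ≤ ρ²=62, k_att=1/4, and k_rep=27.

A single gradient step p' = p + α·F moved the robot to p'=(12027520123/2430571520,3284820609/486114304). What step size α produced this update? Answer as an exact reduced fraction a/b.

α = 1/20

F_att = 1/4·(g−p) = 1/4·(-3,-17) = (-0.7500,-4.2500)
o1: d²=101 > ρ²=62 → inactive
o2: d²=53 ≤ ρ²=62; F_rep = 27·(-7,-2)/53² = (-0.0673,-0.0192)
o3: d²=32 ≤ ρ²=62; F_rep = 27·(4,-4)/32² = (0.1055,-0.1055)
o4: d²=13 ≤ ρ²=62; F_rep = 27·(-2,-3)/13² = (-0.3195,-0.4793)
F = F_att + ΣF_rep = (-1.0313,-4.8540)
Δp = p'−p = (-0.0516,-0.2427); α = Δx/Fx = (-125337477/2430571520) / (-125337477/121528576) = 1/20
check: Δy/Fy = (-117979519/486114304) / (-589897595/121528576) = 1/20 ✓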